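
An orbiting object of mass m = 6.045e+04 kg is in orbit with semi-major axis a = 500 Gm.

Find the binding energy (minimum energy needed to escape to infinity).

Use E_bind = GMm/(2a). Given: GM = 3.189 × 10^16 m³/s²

Convert to SI: a = 500 Gm = 5e+11 m.
Total orbital energy is E = −GMm/(2a); binding energy is E_bind = −E = GMm/(2a).
E_bind = 3.189e+16 · 6.045e+04 / (2 · 5e+11) J ≈ 1.928e+09 J = 1.928 GJ.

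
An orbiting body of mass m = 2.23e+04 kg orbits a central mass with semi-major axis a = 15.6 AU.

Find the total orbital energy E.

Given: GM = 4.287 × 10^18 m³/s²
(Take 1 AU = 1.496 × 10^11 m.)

Convert to SI: a = 15.6 AU = 2.33376e+12 m.
E = −GMm / (2a).
E = −4.287e+18 · 2.23e+04 / (2 · 2.33376e+12) J ≈ -2.048e+10 J = -20.48 GJ.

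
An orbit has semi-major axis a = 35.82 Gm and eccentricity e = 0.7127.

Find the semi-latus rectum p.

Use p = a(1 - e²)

Convert to SI: a = 35.82 Gm = 3.582e+10 m.
p = a (1 − e²).
p = 3.582e+10 · (1 − (0.7127)²) = 3.582e+10 · 0.492059 ≈ 1.763e+10 m = 17.63 Gm.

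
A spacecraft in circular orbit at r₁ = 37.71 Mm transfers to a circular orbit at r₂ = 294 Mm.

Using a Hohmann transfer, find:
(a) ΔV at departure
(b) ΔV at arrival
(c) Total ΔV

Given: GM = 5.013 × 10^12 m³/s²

Convert to SI: r₁ = 37.71 Mm = 3.771e+07 m; r₂ = 294 Mm = 2.94e+08 m.
Transfer semi-major axis: a_t = (r₁ + r₂)/2 = (3.771e+07 + 2.94e+08)/2 = 1.65855e+08 m.
Circular speeds: v₁ = √(GM/r₁) = 364.603 m/s, v₂ = √(GM/r₂) = 130.58 m/s.
Transfer speeds (vis-viva v² = GM(2/r − 1/a_t)): v₁ᵗ = 485.434 m/s, v₂ᵗ = 62.2643 m/s.
(a) ΔV₁ = |v₁ᵗ − v₁| ≈ 120.8 m/s = 120.8 m/s.
(b) ΔV₂ = |v₂ − v₂ᵗ| ≈ 68.32 m/s = 68.32 m/s.
(c) ΔV_total = ΔV₁ + ΔV₂ ≈ 189.1 m/s = 189.1 m/s.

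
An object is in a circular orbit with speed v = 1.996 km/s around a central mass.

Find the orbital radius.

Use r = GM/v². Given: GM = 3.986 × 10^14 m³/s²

Convert to SI: v = 1.996 km/s = 1996 m/s.
For a circular orbit, v² = GM / r, so r = GM / v².
r = 3.986e+14 / (1996)² m ≈ 1e+08 m = 100 Mm.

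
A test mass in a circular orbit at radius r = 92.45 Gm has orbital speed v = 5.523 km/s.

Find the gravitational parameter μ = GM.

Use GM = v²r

Convert to SI: r = 92.45 Gm = 9.245e+10 m; v = 5.523 km/s = 5523 m/s.
For a circular orbit v² = GM/r, so GM = v² · r.
GM = (5523)² · 9.245e+10 m³/s² ≈ 2.82e+18 m³/s² = 2.82 × 10^18 m³/s².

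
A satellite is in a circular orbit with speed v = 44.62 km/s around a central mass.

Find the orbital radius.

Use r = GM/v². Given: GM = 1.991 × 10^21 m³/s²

Convert to SI: v = 44.62 km/s = 44620 m/s.
For a circular orbit, v² = GM / r, so r = GM / v².
r = 1.991e+21 / (44620)² m ≈ 1e+12 m = 1 Tm.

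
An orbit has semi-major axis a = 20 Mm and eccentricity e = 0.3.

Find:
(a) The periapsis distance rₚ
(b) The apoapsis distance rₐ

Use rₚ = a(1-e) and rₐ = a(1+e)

Convert to SI: a = 20 Mm = 2e+07 m.
(a) rₚ = a(1 − e) = 2e+07 · (1 − 0.3) = 2e+07 · 0.7 ≈ 1.4e+07 m = 14 Mm.
(b) rₐ = a(1 + e) = 2e+07 · (1 + 0.3) = 2e+07 · 1.3 ≈ 2.6e+07 m = 26 Mm.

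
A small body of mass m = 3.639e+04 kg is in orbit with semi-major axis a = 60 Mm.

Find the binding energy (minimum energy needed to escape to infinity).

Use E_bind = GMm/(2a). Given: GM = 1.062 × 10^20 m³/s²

Convert to SI: a = 60 Mm = 6e+07 m.
Total orbital energy is E = −GMm/(2a); binding energy is E_bind = −E = GMm/(2a).
E_bind = 1.062e+20 · 3.639e+04 / (2 · 6e+07) J ≈ 3.221e+16 J = 32.21 PJ.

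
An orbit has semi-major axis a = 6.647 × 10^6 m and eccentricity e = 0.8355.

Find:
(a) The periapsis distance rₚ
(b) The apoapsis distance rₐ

(a) rₚ = a(1 − e) = 6.647e+06 · (1 − 0.8355) = 6.647e+06 · 0.1645 ≈ 1.093e+06 m = 1.093 × 10^6 m.
(b) rₐ = a(1 + e) = 6.647e+06 · (1 + 0.8355) = 6.647e+06 · 1.8355 ≈ 1.22e+07 m = 1.22 × 10^7 m.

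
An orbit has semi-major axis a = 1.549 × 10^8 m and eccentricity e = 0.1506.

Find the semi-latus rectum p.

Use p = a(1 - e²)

p = a (1 − e²).
p = 1.549e+08 · (1 − (0.1506)²) = 1.549e+08 · 0.97732 ≈ 1.514e+08 m = 1.514 × 10^8 m.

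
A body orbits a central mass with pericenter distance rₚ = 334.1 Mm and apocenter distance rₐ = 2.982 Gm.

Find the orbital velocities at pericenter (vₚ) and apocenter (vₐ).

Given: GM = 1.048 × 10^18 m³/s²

Convert to SI: rₚ = 334.1 Mm = 3.341e+08 m; rₐ = 2.982 Gm = 2.982e+09 m.
Use the vis-viva equation v² = GM(2/r − 1/a) with a = (rₚ + rₐ)/2 = (3.341e+08 + 2.982e+09)/2 = 1.65805e+09 m.
vₚ = √(GM · (2/rₚ − 1/a)) = √(1.048e+18 · (2/3.341e+08 − 1/1.65805e+09)) m/s ≈ 7.511e+04 m/s = 75.11 km/s.
vₐ = √(GM · (2/rₐ − 1/a)) = √(1.048e+18 · (2/2.982e+09 − 1/1.65805e+09)) m/s ≈ 8415 m/s = 8.415 km/s.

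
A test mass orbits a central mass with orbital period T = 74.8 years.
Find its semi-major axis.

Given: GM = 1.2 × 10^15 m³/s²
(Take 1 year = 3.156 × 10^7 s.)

Convert to SI: T = 74.8 years = 2.36069e+09 s.
Invert Kepler's third law: a = (GM · T² / (4π²))^(1/3).
Substituting T = 2.36069e+09 s and GM = 1.2e+15 m³/s²:
a = (1.2e+15 · (2.36069e+09)² / (4π²))^(1/3) m
a ≈ 5.533e+10 m = 55.33 Gm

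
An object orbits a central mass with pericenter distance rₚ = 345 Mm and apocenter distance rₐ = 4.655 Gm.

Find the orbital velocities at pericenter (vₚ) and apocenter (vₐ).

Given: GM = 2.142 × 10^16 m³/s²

Convert to SI: rₚ = 345 Mm = 3.45e+08 m; rₐ = 4.655 Gm = 4.655e+09 m.
Use the vis-viva equation v² = GM(2/r − 1/a) with a = (rₚ + rₐ)/2 = (3.45e+08 + 4.655e+09)/2 = 2.5e+09 m.
vₚ = √(GM · (2/rₚ − 1/a)) = √(2.142e+16 · (2/3.45e+08 − 1/2.5e+09)) m/s ≈ 1.075e+04 m/s = 10.75 km/s.
vₐ = √(GM · (2/rₐ − 1/a)) = √(2.142e+16 · (2/4.655e+09 − 1/2.5e+09)) m/s ≈ 796.9 m/s = 796.9 m/s.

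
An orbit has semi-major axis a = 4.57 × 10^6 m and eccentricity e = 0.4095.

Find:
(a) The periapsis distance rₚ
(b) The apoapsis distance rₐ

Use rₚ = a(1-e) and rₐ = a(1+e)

(a) rₚ = a(1 − e) = 4.57e+06 · (1 − 0.4095) = 4.57e+06 · 0.5905 ≈ 2.699e+06 m = 2.699 × 10^6 m.
(b) rₐ = a(1 + e) = 4.57e+06 · (1 + 0.4095) = 4.57e+06 · 1.4095 ≈ 6.441e+06 m = 6.441 × 10^6 m.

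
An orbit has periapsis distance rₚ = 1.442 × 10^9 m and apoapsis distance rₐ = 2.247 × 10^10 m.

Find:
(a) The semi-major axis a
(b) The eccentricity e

(a) a = (rₚ + rₐ) / 2 = (1.442e+09 + 2.247e+10) / 2 ≈ 1.196e+10 m = 1.196 × 10^10 m.
(b) e = (rₐ − rₚ) / (rₐ + rₚ) = (2.247e+10 − 1.442e+09) / (2.247e+10 + 1.442e+09) ≈ 0.8794.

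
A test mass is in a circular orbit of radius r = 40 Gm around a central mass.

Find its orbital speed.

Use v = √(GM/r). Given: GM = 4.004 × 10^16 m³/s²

Convert to SI: r = 40 Gm = 4e+10 m.
For a circular orbit, gravity supplies the centripetal force, so v = √(GM / r).
v = √(4.004e+16 / 4e+10) m/s ≈ 1000 m/s = 1 km/s.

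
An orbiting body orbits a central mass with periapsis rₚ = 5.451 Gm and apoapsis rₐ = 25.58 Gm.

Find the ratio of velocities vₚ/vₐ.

Convert to SI: rₚ = 5.451 Gm = 5.451e+09 m; rₐ = 25.58 Gm = 2.558e+10 m.
Conservation of angular momentum gives rₚvₚ = rₐvₐ, so vₚ/vₐ = rₐ/rₚ.
vₚ/vₐ = 2.558e+10 / 5.451e+09 ≈ 4.693.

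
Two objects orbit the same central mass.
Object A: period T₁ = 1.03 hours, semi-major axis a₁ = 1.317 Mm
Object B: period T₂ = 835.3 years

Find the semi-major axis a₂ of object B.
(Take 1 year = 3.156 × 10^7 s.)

Convert to SI: T₁ = 1.03 hours = 3708 s; a₁ = 1.317 Mm = 1.317e+06 m; T₂ = 835.3 years = 2.63621e+10 s.
Kepler's third law: (T₁/T₂)² = (a₁/a₂)³ ⇒ a₂ = a₁ · (T₂/T₁)^(2/3).
T₂/T₁ = 2.63621e+10 / 3708 = 7.10951e+06.
a₂ = 1.317e+06 · (7.10951e+06)^(2/3) m ≈ 4.869e+10 m = 48.69 Gm.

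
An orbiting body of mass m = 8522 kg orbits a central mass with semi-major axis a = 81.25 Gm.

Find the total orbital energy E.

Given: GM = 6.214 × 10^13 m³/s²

Convert to SI: a = 81.25 Gm = 8.125e+10 m.
E = −GMm / (2a).
E = −6.214e+13 · 8522 / (2 · 8.125e+10) J ≈ -3.259e+06 J = -3.259 MJ.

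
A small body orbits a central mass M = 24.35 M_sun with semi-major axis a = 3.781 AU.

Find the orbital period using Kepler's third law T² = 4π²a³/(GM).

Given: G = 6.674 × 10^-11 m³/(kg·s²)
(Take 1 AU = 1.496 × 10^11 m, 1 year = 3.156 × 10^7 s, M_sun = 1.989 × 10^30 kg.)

Convert to SI: a = 3.781 AU = 5.65638e+11 m; M = 24.35 M_sun = 4.84322e+31 kg.
GM = G · M = 6.674e-11 · 4.84322e+31 = 3.23236e+21 m³/s².
Kepler's third law: T = 2π √(a³ / GM).
Substituting a = 5.65638e+11 m and GM = 3.23236e+21 m³/s²:
T = 2π √((5.65638e+11)³ / 3.23236e+21) s
T ≈ 4.701e+07 s = 1.49 years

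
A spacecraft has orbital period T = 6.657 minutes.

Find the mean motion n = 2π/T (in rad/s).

Convert to SI: T = 6.657 minutes = 399.42 s.
n = 2π / T.
n = 2π / 399.42 s ≈ 0.01573 rad/s.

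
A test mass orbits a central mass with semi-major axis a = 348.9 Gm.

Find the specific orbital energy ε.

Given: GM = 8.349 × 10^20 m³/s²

Convert to SI: a = 348.9 Gm = 3.489e+11 m.
ε = −GM / (2a).
ε = −8.349e+20 / (2 · 3.489e+11) J/kg ≈ -1.196e+09 J/kg = -1.196 GJ/kg.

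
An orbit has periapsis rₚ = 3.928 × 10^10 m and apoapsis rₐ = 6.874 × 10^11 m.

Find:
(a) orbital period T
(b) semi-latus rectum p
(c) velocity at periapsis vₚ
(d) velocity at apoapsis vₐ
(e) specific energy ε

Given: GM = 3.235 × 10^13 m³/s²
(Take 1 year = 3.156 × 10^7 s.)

(a) With a = (rₚ + rₐ)/2 = 3.6334e+11 m, T = 2π √(a³/GM) = 2π √((3.6334e+11)³/3.235e+13) s ≈ 2.419e+11 s
(b) From a = (rₚ + rₐ)/2 = 3.6334e+11 m and e = (rₐ − rₚ)/(rₐ + rₚ) = 0.891892, p = a(1 − e²) = 3.6334e+11 · (1 − (0.891892)²) ≈ 7.431e+10 m
(c) With a = (rₚ + rₐ)/2 = 3.6334e+11 m, vₚ = √(GM (2/rₚ − 1/a)) = √(3.235e+13 · (2/3.928e+10 − 1/3.6334e+11)) m/s ≈ 39.47 m/s
(d) With a = (rₚ + rₐ)/2 = 3.6334e+11 m, vₐ = √(GM (2/rₐ − 1/a)) = √(3.235e+13 · (2/6.874e+11 − 1/3.6334e+11)) m/s ≈ 2.256 m/s
(e) With a = (rₚ + rₐ)/2 = 3.6334e+11 m, ε = −GM/(2a) = −3.235e+13/(2 · 3.6334e+11) J/kg ≈ -44.52 J/kg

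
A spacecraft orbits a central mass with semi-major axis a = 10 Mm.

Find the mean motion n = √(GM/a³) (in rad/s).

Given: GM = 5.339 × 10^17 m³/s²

Convert to SI: a = 10 Mm = 1e+07 m.
n = √(GM / a³).
n = √(5.339e+17 / (1e+07)³) rad/s ≈ 0.02311 rad/s.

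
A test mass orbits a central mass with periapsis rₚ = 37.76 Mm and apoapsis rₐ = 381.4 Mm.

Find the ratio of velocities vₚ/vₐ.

Convert to SI: rₚ = 37.76 Mm = 3.776e+07 m; rₐ = 381.4 Mm = 3.814e+08 m.
Conservation of angular momentum gives rₚvₚ = rₐvₐ, so vₚ/vₐ = rₐ/rₚ.
vₚ/vₐ = 3.814e+08 / 3.776e+07 ≈ 10.1.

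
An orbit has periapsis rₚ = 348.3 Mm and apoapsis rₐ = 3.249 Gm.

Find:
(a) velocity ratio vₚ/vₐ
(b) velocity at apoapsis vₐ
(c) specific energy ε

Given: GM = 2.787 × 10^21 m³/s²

Convert to SI: rₚ = 348.3 Mm = 3.483e+08 m; rₐ = 3.249 Gm = 3.249e+09 m.
(a) Conservation of angular momentum (rₚvₚ = rₐvₐ) gives vₚ/vₐ = rₐ/rₚ = 3.249e+09/3.483e+08 ≈ 9.328
(b) With a = (rₚ + rₐ)/2 = 1.79865e+09 m, vₐ = √(GM (2/rₐ − 1/a)) = √(2.787e+21 · (2/3.249e+09 − 1/1.79865e+09)) m/s ≈ 4.076e+05 m/s
(c) With a = (rₚ + rₐ)/2 = 1.79865e+09 m, ε = −GM/(2a) = −2.787e+21/(2 · 1.79865e+09) J/kg ≈ -7.747e+11 J/kg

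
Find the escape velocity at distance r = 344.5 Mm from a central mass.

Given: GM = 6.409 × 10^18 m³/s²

Convert to SI: r = 344.5 Mm = 3.445e+08 m.
Escape velocity comes from setting total energy to zero: ½v² − GM/r = 0 ⇒ v_esc = √(2GM / r).
v_esc = √(2 · 6.409e+18 / 3.445e+08) m/s ≈ 1.929e+05 m/s = 192.9 km/s.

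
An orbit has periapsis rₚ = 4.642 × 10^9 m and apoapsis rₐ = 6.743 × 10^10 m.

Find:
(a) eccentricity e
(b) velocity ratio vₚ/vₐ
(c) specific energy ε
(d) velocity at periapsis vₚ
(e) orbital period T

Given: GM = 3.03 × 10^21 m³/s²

(a) e = (rₐ − rₚ)/(rₐ + rₚ) = (6.743e+10 − 4.642e+09)/(6.743e+10 + 4.642e+09) ≈ 0.8712
(b) Conservation of angular momentum (rₚvₚ = rₐvₐ) gives vₚ/vₐ = rₐ/rₚ = 6.743e+10/4.642e+09 ≈ 14.53
(c) With a = (rₚ + rₐ)/2 = 3.6036e+10 m, ε = −GM/(2a) = −3.03e+21/(2 · 3.6036e+10) J/kg ≈ -4.204e+10 J/kg
(d) With a = (rₚ + rₐ)/2 = 3.6036e+10 m, vₚ = √(GM (2/rₚ − 1/a)) = √(3.03e+21 · (2/4.642e+09 − 1/3.6036e+10)) m/s ≈ 1.105e+06 m/s
(e) With a = (rₚ + rₐ)/2 = 3.6036e+10 m, T = 2π √(a³/GM) = 2π √((3.6036e+10)³/3.03e+21) s ≈ 7.808e+05 s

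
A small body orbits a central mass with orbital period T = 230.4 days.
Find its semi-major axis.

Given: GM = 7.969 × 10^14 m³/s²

Convert to SI: T = 230.4 days = 1.99066e+07 s.
Invert Kepler's third law: a = (GM · T² / (4π²))^(1/3).
Substituting T = 1.99066e+07 s and GM = 7.969e+14 m³/s²:
a = (7.969e+14 · (1.99066e+07)² / (4π²))^(1/3) m
a ≈ 2e+09 m = 2 Gm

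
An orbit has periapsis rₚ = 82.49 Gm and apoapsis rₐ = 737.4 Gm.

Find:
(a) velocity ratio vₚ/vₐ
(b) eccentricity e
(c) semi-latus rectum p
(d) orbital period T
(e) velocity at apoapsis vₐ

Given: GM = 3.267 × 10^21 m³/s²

Convert to SI: rₚ = 82.49 Gm = 8.249e+10 m; rₐ = 737.4 Gm = 7.374e+11 m.
(a) Conservation of angular momentum (rₚvₚ = rₐvₐ) gives vₚ/vₐ = rₐ/rₚ = 7.374e+11/8.249e+10 ≈ 8.939
(b) e = (rₐ − rₚ)/(rₐ + rₚ) = (7.374e+11 − 8.249e+10)/(7.374e+11 + 8.249e+10) ≈ 0.7988
(c) From a = (rₚ + rₐ)/2 = 4.09945e+11 m and e = (rₐ − rₚ)/(rₐ + rₚ) = 0.798778, p = a(1 − e²) = 4.09945e+11 · (1 − (0.798778)²) ≈ 1.484e+11 m
(d) With a = (rₚ + rₐ)/2 = 4.09945e+11 m, T = 2π √(a³/GM) = 2π √((4.09945e+11)³/3.267e+21) s ≈ 2.885e+07 s
(e) With a = (rₚ + rₐ)/2 = 4.09945e+11 m, vₐ = √(GM (2/rₐ − 1/a)) = √(3.267e+21 · (2/7.374e+11 − 1/4.09945e+11)) m/s ≈ 2.986e+04 m/s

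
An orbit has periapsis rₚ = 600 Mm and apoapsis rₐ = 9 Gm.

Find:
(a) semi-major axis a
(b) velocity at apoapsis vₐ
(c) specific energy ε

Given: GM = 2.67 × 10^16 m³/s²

Convert to SI: rₚ = 600 Mm = 6e+08 m; rₐ = 9 Gm = 9e+09 m.
(a) a = (rₚ + rₐ)/2 = (6e+08 + 9e+09)/2 ≈ 4.8e+09 m
(b) With a = (rₚ + rₐ)/2 = 4.8e+09 m, vₐ = √(GM (2/rₐ − 1/a)) = √(2.67e+16 · (2/9e+09 − 1/4.8e+09)) m/s ≈ 609 m/s
(c) With a = (rₚ + rₐ)/2 = 4.8e+09 m, ε = −GM/(2a) = −2.67e+16/(2 · 4.8e+09) J/kg ≈ -2.781e+06 J/kg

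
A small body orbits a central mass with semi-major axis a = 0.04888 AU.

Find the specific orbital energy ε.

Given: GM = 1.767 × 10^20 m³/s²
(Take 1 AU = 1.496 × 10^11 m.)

Convert to SI: a = 0.04888 AU = 7.31245e+09 m.
ε = −GM / (2a).
ε = −1.767e+20 / (2 · 7.31245e+09) J/kg ≈ -1.208e+10 J/kg = -12.08 GJ/kg.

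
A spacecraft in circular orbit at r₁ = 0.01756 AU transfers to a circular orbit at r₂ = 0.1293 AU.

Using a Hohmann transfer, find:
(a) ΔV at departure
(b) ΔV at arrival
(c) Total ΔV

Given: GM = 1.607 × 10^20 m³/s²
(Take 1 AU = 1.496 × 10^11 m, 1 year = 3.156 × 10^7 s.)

Convert to SI: r₁ = 0.01756 AU = 2.62698e+09 m; r₂ = 0.1293 AU = 1.93433e+10 m.
Transfer semi-major axis: a_t = (r₁ + r₂)/2 = (2.62698e+09 + 1.93433e+10)/2 = 1.09851e+10 m.
Circular speeds: v₁ = √(GM/r₁) = 247332 m/s, v₂ = √(GM/r₂) = 91147.1 m/s.
Transfer speeds (vis-viva v² = GM(2/r − 1/a_t)): v₁ᵗ = 328203 m/s, v₂ᵗ = 44572.6 m/s.
(a) ΔV₁ = |v₁ᵗ − v₁| ≈ 8.087e+04 m/s = 17.06 AU/year.
(b) ΔV₂ = |v₂ − v₂ᵗ| ≈ 4.657e+04 m/s = 9.825 AU/year.
(c) ΔV_total = ΔV₁ + ΔV₂ ≈ 1.274e+05 m/s = 26.89 AU/year.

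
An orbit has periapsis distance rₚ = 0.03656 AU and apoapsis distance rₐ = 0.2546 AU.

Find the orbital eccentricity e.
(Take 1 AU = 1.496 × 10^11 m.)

Convert to SI: rₚ = 0.03656 AU = 5.46938e+09 m; rₐ = 0.2546 AU = 3.80882e+10 m.
e = (rₐ − rₚ) / (rₐ + rₚ).
e = (3.80882e+10 − 5.46938e+09) / (3.80882e+10 + 5.46938e+09) = 3.26188e+10 / 4.35575e+10 ≈ 0.7489.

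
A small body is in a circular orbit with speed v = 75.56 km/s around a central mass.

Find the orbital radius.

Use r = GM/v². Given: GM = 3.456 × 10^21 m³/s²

Convert to SI: v = 75.56 km/s = 75560 m/s.
For a circular orbit, v² = GM / r, so r = GM / v².
r = 3.456e+21 / (75560)² m ≈ 6.053e+11 m = 605.3 Gm.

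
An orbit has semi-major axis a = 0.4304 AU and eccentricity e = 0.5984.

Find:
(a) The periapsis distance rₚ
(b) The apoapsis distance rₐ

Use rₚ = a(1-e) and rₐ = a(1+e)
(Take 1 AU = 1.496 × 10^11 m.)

Convert to SI: a = 0.4304 AU = 6.43878e+10 m.
(a) rₚ = a(1 − e) = 6.43878e+10 · (1 − 0.5984) = 6.43878e+10 · 0.4016 ≈ 2.586e+10 m = 0.1728 AU.
(b) rₐ = a(1 + e) = 6.43878e+10 · (1 + 0.5984) = 6.43878e+10 · 1.5984 ≈ 1.029e+11 m = 0.688 AU.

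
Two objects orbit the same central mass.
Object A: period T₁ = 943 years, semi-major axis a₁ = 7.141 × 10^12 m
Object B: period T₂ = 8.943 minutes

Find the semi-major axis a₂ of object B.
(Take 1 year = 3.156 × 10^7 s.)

Convert to SI: T₁ = 943 years = 2.97611e+10 s; T₂ = 8.943 minutes = 536.58 s.
Kepler's third law: (T₁/T₂)² = (a₁/a₂)³ ⇒ a₂ = a₁ · (T₂/T₁)^(2/3).
T₂/T₁ = 536.58 / 2.97611e+10 = 1.80296e-08.
a₂ = 7.141e+12 · (1.80296e-08)^(2/3) m ≈ 4.91e+07 m = 4.91 × 10^7 m.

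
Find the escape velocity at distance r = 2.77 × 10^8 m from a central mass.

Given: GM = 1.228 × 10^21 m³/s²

Escape velocity comes from setting total energy to zero: ½v² − GM/r = 0 ⇒ v_esc = √(2GM / r).
v_esc = √(2 · 1.228e+21 / 2.77e+08) m/s ≈ 2.978e+06 m/s = 2978 km/s.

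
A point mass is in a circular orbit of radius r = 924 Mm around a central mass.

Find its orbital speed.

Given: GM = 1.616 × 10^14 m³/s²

Convert to SI: r = 924 Mm = 9.24e+08 m.
For a circular orbit, gravity supplies the centripetal force, so v = √(GM / r).
v = √(1.616e+14 / 9.24e+08) m/s ≈ 418.2 m/s = 418.2 m/s.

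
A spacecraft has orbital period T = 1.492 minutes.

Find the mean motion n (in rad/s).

Convert to SI: T = 1.492 minutes = 89.52 s.
n = 2π / T.
n = 2π / 89.52 s ≈ 0.07019 rad/s.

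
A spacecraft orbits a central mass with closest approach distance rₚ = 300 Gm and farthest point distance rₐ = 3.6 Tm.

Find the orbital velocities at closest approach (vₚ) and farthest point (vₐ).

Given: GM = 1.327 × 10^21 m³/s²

Convert to SI: rₚ = 300 Gm = 3e+11 m; rₐ = 3.6 Tm = 3.6e+12 m.
Use the vis-viva equation v² = GM(2/r − 1/a) with a = (rₚ + rₐ)/2 = (3e+11 + 3.6e+12)/2 = 1.95e+12 m.
vₚ = √(GM · (2/rₚ − 1/a)) = √(1.327e+21 · (2/3e+11 − 1/1.95e+12)) m/s ≈ 9.037e+04 m/s = 90.37 km/s.
vₐ = √(GM · (2/rₐ − 1/a)) = √(1.327e+21 · (2/3.6e+12 − 1/1.95e+12)) m/s ≈ 7531 m/s = 7.531 km/s.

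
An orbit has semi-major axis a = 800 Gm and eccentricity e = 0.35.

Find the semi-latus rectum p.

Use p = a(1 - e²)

Convert to SI: a = 800 Gm = 8e+11 m.
p = a (1 − e²).
p = 8e+11 · (1 − (0.35)²) = 8e+11 · 0.8775 ≈ 7.02e+11 m = 702 Gm.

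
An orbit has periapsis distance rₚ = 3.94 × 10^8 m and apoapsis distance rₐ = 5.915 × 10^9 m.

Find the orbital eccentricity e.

e = (rₐ − rₚ) / (rₐ + rₚ).
e = (5.915e+09 − 3.94e+08) / (5.915e+09 + 3.94e+08) = 5.521e+09 / 6.309e+09 ≈ 0.8751.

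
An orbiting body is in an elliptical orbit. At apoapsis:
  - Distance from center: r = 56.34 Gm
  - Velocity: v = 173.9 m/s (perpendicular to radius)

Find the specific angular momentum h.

Convert to SI: r = 56.34 Gm = 5.634e+10 m.
With v perpendicular to r, h = r · v.
h = 5.634e+10 · 173.9 m²/s ≈ 9.798e+12 m²/s.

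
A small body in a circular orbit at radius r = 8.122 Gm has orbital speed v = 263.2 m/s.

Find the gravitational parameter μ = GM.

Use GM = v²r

Convert to SI: r = 8.122 Gm = 8.122e+09 m.
For a circular orbit v² = GM/r, so GM = v² · r.
GM = (263.2)² · 8.122e+09 m³/s² ≈ 5.626e+14 m³/s² = 5.626 × 10^14 m³/s².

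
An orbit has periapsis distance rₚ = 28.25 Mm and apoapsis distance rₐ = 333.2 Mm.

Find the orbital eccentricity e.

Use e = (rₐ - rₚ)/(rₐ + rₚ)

Convert to SI: rₚ = 28.25 Mm = 2.825e+07 m; rₐ = 333.2 Mm = 3.332e+08 m.
e = (rₐ − rₚ) / (rₐ + rₚ).
e = (3.332e+08 − 2.825e+07) / (3.332e+08 + 2.825e+07) = 3.0495e+08 / 3.6145e+08 ≈ 0.8437.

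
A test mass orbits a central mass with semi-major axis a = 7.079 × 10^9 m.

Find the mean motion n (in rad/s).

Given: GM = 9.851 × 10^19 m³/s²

n = √(GM / a³).
n = √(9.851e+19 / (7.079e+09)³) rad/s ≈ 1.666e-05 rad/s.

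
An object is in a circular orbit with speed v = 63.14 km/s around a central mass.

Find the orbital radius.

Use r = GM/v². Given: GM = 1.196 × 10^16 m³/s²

Convert to SI: v = 63.14 km/s = 63140 m/s.
For a circular orbit, v² = GM / r, so r = GM / v².
r = 1.196e+16 / (63140)² m ≈ 3e+06 m = 3 Mm.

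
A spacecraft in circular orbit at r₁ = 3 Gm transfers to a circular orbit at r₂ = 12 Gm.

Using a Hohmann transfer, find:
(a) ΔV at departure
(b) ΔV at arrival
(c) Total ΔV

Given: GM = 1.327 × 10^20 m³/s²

Convert to SI: r₁ = 3 Gm = 3e+09 m; r₂ = 12 Gm = 1.2e+10 m.
Transfer semi-major axis: a_t = (r₁ + r₂)/2 = (3e+09 + 1.2e+10)/2 = 7.5e+09 m.
Circular speeds: v₁ = √(GM/r₁) = 210317 m/s, v₂ = √(GM/r₂) = 105159 m/s.
Transfer speeds (vis-viva v² = GM(2/r − 1/a_t)): v₁ᵗ = 266033 m/s, v₂ᵗ = 66508.1 m/s.
(a) ΔV₁ = |v₁ᵗ − v₁| ≈ 5.572e+04 m/s = 55.72 km/s.
(b) ΔV₂ = |v₂ − v₂ᵗ| ≈ 3.865e+04 m/s = 38.65 km/s.
(c) ΔV_total = ΔV₁ + ΔV₂ ≈ 9.437e+04 m/s = 94.37 km/s.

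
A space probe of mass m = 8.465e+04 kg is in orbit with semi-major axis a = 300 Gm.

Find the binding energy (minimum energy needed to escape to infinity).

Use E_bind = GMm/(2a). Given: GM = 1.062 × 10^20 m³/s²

Convert to SI: a = 300 Gm = 3e+11 m.
Total orbital energy is E = −GMm/(2a); binding energy is E_bind = −E = GMm/(2a).
E_bind = 1.062e+20 · 8.465e+04 / (2 · 3e+11) J ≈ 1.498e+13 J = 14.98 TJ.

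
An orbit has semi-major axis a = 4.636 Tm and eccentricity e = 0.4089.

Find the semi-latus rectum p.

Convert to SI: a = 4.636 Tm = 4.636e+12 m.
p = a (1 − e²).
p = 4.636e+12 · (1 − (0.4089)²) = 4.636e+12 · 0.832801 ≈ 3.861e+12 m = 3.861 Tm.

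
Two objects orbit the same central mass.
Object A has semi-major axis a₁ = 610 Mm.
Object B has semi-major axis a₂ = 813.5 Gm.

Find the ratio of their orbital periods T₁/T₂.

Convert to SI: a₁ = 610 Mm = 6.1e+08 m; a₂ = 813.5 Gm = 8.135e+11 m.
From Kepler's third law, (T₁/T₂)² = (a₁/a₂)³, so T₁/T₂ = (a₁/a₂)^(3/2).
a₁/a₂ = 6.1e+08 / 8.135e+11 = 0.000749846.
T₁/T₂ = (0.000749846)^(3/2) ≈ 2.053e-05.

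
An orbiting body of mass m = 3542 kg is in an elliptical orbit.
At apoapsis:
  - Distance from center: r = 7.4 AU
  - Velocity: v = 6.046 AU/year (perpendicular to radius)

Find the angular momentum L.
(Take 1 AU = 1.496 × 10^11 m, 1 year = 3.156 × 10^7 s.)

Convert to SI: r = 7.4 AU = 1.10704e+12 m; v = 6.046 AU/year = 28659.1 m/s.
Since v is perpendicular to r, L = m · v · r.
L = 3542 · 28659.1 · 1.10704e+12 kg·m²/s ≈ 1.124e+20 kg·m²/s.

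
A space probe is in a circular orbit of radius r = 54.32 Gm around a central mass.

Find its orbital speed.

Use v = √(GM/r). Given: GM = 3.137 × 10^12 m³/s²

Convert to SI: r = 54.32 Gm = 5.432e+10 m.
For a circular orbit, gravity supplies the centripetal force, so v = √(GM / r).
v = √(3.137e+12 / 5.432e+10) m/s ≈ 7.599 m/s = 7.599 m/s.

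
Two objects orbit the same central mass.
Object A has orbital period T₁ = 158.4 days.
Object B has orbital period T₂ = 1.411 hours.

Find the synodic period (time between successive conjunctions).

Convert to SI: T₁ = 158.4 days = 1.36858e+07 s; T₂ = 1.411 hours = 5079.6 s.
T_syn = |T₁ · T₂ / (T₁ − T₂)|.
T_syn = |1.36858e+07 · 5079.6 / (1.36858e+07 − 5079.6)| s ≈ 5081 s = 1.412 hours.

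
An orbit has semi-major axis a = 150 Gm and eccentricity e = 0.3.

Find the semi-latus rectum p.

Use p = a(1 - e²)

Convert to SI: a = 150 Gm = 1.5e+11 m.
p = a (1 − e²).
p = 1.5e+11 · (1 − (0.3)²) = 1.5e+11 · 0.91 ≈ 1.365e+11 m = 136.5 Gm.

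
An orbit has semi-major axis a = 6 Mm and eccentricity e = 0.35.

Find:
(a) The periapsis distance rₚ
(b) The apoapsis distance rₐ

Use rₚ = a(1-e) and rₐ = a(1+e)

Convert to SI: a = 6 Mm = 6e+06 m.
(a) rₚ = a(1 − e) = 6e+06 · (1 − 0.35) = 6e+06 · 0.65 ≈ 3.9e+06 m = 3.9 Mm.
(b) rₐ = a(1 + e) = 6e+06 · (1 + 0.35) = 6e+06 · 1.35 ≈ 8.1e+06 m = 8.1 Mm.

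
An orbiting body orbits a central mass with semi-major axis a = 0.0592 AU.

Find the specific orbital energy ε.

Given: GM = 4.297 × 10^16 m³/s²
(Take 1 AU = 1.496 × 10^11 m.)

Convert to SI: a = 0.0592 AU = 8.85632e+09 m.
ε = −GM / (2a).
ε = −4.297e+16 / (2 · 8.85632e+09) J/kg ≈ -2.426e+06 J/kg = -2.426 MJ/kg.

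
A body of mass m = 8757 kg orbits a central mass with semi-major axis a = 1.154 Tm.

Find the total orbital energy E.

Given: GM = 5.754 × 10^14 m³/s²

Convert to SI: a = 1.154 Tm = 1.154e+12 m.
E = −GMm / (2a).
E = −5.754e+14 · 8757 / (2 · 1.154e+12) J ≈ -2.183e+06 J = -2.183 MJ.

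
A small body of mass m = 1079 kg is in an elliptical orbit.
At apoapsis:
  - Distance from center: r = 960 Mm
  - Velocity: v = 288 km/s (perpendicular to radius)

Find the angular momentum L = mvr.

Convert to SI: r = 960 Mm = 9.6e+08 m; v = 288 km/s = 288000 m/s.
Since v is perpendicular to r, L = m · v · r.
L = 1079 · 288000 · 9.6e+08 kg·m²/s ≈ 2.983e+17 kg·m²/s.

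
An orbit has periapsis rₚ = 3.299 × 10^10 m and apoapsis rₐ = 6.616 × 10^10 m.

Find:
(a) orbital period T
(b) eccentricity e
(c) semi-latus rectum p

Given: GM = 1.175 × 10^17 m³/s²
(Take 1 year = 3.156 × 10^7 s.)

(a) With a = (rₚ + rₐ)/2 = 4.9575e+10 m, T = 2π √(a³/GM) = 2π √((4.9575e+10)³/1.175e+17) s ≈ 2.023e+08 s
(b) e = (rₐ − rₚ)/(rₐ + rₚ) = (6.616e+10 − 3.299e+10)/(6.616e+10 + 3.299e+10) ≈ 0.3345
(c) From a = (rₚ + rₐ)/2 = 4.9575e+10 m and e = (rₐ − rₚ)/(rₐ + rₚ) = 0.334544, p = a(1 − e²) = 4.9575e+10 · (1 − (0.334544)²) ≈ 4.403e+10 m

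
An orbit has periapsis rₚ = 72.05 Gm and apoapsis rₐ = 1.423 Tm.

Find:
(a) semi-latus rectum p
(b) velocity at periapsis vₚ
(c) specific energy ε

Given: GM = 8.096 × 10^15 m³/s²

Convert to SI: rₚ = 72.05 Gm = 7.205e+10 m; rₐ = 1.423 Tm = 1.423e+12 m.
(a) From a = (rₚ + rₐ)/2 = 7.47525e+11 m and e = (rₐ − rₚ)/(rₐ + rₚ) = 0.903615, p = a(1 − e²) = 7.47525e+11 · (1 − (0.903615)²) ≈ 1.372e+11 m
(b) With a = (rₚ + rₐ)/2 = 7.47525e+11 m, vₚ = √(GM (2/rₚ − 1/a)) = √(8.096e+15 · (2/7.205e+10 − 1/7.47525e+11)) m/s ≈ 462.5 m/s
(c) With a = (rₚ + rₐ)/2 = 7.47525e+11 m, ε = −GM/(2a) = −8.096e+15/(2 · 7.47525e+11) J/kg ≈ -5415 J/kg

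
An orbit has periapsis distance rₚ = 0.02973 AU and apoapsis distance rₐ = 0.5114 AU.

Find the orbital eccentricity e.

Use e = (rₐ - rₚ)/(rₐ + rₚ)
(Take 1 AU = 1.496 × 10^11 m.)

Convert to SI: rₚ = 0.02973 AU = 4.44761e+09 m; rₐ = 0.5114 AU = 7.65054e+10 m.
e = (rₐ − rₚ) / (rₐ + rₚ).
e = (7.65054e+10 − 4.44761e+09) / (7.65054e+10 + 4.44761e+09) = 7.20578e+10 / 8.0953e+10 ≈ 0.8901.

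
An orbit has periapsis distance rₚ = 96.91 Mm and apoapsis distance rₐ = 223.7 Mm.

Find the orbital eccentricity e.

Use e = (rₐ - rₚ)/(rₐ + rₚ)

Convert to SI: rₚ = 96.91 Mm = 9.691e+07 m; rₐ = 223.7 Mm = 2.237e+08 m.
e = (rₐ − rₚ) / (rₐ + rₚ).
e = (2.237e+08 − 9.691e+07) / (2.237e+08 + 9.691e+07) = 1.2679e+08 / 3.2061e+08 ≈ 0.3955.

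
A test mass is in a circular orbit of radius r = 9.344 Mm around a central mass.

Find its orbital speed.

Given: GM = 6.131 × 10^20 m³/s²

Convert to SI: r = 9.344 Mm = 9.344e+06 m.
For a circular orbit, gravity supplies the centripetal force, so v = √(GM / r).
v = √(6.131e+20 / 9.344e+06) m/s ≈ 8.1e+06 m/s = 8100 km/s.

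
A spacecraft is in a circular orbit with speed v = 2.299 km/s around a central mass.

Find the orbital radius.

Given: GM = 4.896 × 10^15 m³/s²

Convert to SI: v = 2.299 km/s = 2299 m/s.
For a circular orbit, v² = GM / r, so r = GM / v².
r = 4.896e+15 / (2299)² m ≈ 9.263e+08 m = 926.3 Mm.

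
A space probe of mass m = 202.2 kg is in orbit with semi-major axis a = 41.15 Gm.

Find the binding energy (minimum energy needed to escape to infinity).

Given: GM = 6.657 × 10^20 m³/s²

Convert to SI: a = 41.15 Gm = 4.115e+10 m.
Total orbital energy is E = −GMm/(2a); binding energy is E_bind = −E = GMm/(2a).
E_bind = 6.657e+20 · 202.2 / (2 · 4.115e+10) J ≈ 1.636e+12 J = 1.636 TJ.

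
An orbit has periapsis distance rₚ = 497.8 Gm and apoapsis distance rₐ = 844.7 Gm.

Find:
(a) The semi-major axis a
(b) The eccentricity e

Convert to SI: rₚ = 497.8 Gm = 4.978e+11 m; rₐ = 844.7 Gm = 8.447e+11 m.
(a) a = (rₚ + rₐ) / 2 = (4.978e+11 + 8.447e+11) / 2 ≈ 6.712e+11 m = 671.2 Gm.
(b) e = (rₐ − rₚ) / (rₐ + rₚ) = (8.447e+11 − 4.978e+11) / (8.447e+11 + 4.978e+11) ≈ 0.2584.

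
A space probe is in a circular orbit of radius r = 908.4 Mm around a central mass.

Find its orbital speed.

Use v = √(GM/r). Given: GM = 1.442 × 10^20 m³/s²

Convert to SI: r = 908.4 Mm = 9.084e+08 m.
For a circular orbit, gravity supplies the centripetal force, so v = √(GM / r).
v = √(1.442e+20 / 9.084e+08) m/s ≈ 3.984e+05 m/s = 398.4 km/s.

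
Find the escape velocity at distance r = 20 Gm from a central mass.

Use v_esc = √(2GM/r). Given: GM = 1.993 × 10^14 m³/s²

Convert to SI: r = 20 Gm = 2e+10 m.
Escape velocity comes from setting total energy to zero: ½v² − GM/r = 0 ⇒ v_esc = √(2GM / r).
v_esc = √(2 · 1.993e+14 / 2e+10) m/s ≈ 141.2 m/s = 141.2 m/s.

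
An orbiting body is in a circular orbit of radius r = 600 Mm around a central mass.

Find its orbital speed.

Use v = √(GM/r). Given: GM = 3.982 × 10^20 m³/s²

Convert to SI: r = 600 Mm = 6e+08 m.
For a circular orbit, gravity supplies the centripetal force, so v = √(GM / r).
v = √(3.982e+20 / 6e+08) m/s ≈ 8.147e+05 m/s = 814.7 km/s.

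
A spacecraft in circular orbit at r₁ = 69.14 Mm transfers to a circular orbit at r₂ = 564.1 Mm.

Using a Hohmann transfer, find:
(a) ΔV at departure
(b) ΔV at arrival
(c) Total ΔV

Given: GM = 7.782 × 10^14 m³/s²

Convert to SI: r₁ = 69.14 Mm = 6.914e+07 m; r₂ = 564.1 Mm = 5.641e+08 m.
Transfer semi-major axis: a_t = (r₁ + r₂)/2 = (6.914e+07 + 5.641e+08)/2 = 3.1662e+08 m.
Circular speeds: v₁ = √(GM/r₁) = 3354.91 m/s, v₂ = √(GM/r₂) = 1174.54 m/s.
Transfer speeds (vis-viva v² = GM(2/r − 1/a_t)): v₁ᵗ = 4478.06 m/s, v₂ᵗ = 548.862 m/s.
(a) ΔV₁ = |v₁ᵗ − v₁| ≈ 1123 m/s = 1.123 km/s.
(b) ΔV₂ = |v₂ − v₂ᵗ| ≈ 625.7 m/s = 625.7 m/s.
(c) ΔV_total = ΔV₁ + ΔV₂ ≈ 1749 m/s = 1.749 km/s.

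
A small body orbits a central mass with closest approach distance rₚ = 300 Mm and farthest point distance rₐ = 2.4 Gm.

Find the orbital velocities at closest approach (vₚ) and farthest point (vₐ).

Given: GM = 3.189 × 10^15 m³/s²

Convert to SI: rₚ = 300 Mm = 3e+08 m; rₐ = 2.4 Gm = 2.4e+09 m.
Use the vis-viva equation v² = GM(2/r − 1/a) with a = (rₚ + rₐ)/2 = (3e+08 + 2.4e+09)/2 = 1.35e+09 m.
vₚ = √(GM · (2/rₚ − 1/a)) = √(3.189e+15 · (2/3e+08 − 1/1.35e+09)) m/s ≈ 4347 m/s = 4.347 km/s.
vₐ = √(GM · (2/rₐ − 1/a)) = √(3.189e+15 · (2/2.4e+09 − 1/1.35e+09)) m/s ≈ 543.4 m/s = 543.4 m/s.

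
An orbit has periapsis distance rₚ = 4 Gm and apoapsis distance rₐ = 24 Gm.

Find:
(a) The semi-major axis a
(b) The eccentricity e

Convert to SI: rₚ = 4 Gm = 4e+09 m; rₐ = 24 Gm = 2.4e+10 m.
(a) a = (rₚ + rₐ) / 2 = (4e+09 + 2.4e+10) / 2 ≈ 1.4e+10 m = 14 Gm.
(b) e = (rₐ − rₚ) / (rₐ + rₚ) = (2.4e+10 − 4e+09) / (2.4e+10 + 4e+09) ≈ 0.7143.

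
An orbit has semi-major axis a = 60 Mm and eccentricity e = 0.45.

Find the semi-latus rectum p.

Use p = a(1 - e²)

Convert to SI: a = 60 Mm = 6e+07 m.
p = a (1 − e²).
p = 6e+07 · (1 − (0.45)²) = 6e+07 · 0.7975 ≈ 4.785e+07 m = 47.85 Mm.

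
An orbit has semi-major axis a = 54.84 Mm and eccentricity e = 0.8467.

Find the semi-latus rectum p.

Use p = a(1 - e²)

Convert to SI: a = 54.84 Mm = 5.484e+07 m.
p = a (1 − e²).
p = 5.484e+07 · (1 − (0.8467)²) = 5.484e+07 · 0.283099 ≈ 1.553e+07 m = 15.53 Mm.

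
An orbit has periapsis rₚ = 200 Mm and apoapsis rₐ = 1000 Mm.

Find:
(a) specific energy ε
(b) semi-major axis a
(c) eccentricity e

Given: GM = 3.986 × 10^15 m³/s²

Convert to SI: rₚ = 200 Mm = 2e+08 m; rₐ = 1000 Mm = 1e+09 m.
(a) With a = (rₚ + rₐ)/2 = 6e+08 m, ε = −GM/(2a) = −3.986e+15/(2 · 6e+08) J/kg ≈ -3.322e+06 J/kg
(b) a = (rₚ + rₐ)/2 = (2e+08 + 1e+09)/2 ≈ 6e+08 m
(c) e = (rₐ − rₚ)/(rₐ + rₚ) = (1e+09 − 2e+08)/(1e+09 + 2e+08) ≈ 0.6667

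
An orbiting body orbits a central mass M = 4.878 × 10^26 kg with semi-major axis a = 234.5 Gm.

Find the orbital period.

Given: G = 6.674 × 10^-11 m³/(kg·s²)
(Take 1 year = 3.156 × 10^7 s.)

Convert to SI: a = 234.5 Gm = 2.345e+11 m.
GM = G · M = 6.674e-11 · 4.878e+26 = 3.25558e+16 m³/s².
Kepler's third law: T = 2π √(a³ / GM).
Substituting a = 2.345e+11 m and GM = 3.25558e+16 m³/s²:
T = 2π √((2.345e+11)³ / 3.25558e+16) s
T ≈ 3.954e+09 s = 125.3 years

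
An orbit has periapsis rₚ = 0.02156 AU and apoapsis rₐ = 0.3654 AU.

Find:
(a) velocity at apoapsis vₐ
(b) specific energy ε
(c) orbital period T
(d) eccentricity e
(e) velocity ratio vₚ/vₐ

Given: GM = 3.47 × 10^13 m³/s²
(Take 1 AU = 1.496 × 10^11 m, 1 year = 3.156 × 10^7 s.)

Convert to SI: rₚ = 0.02156 AU = 3.22538e+09 m; rₐ = 0.3654 AU = 5.46638e+10 m.
(a) With a = (rₚ + rₐ)/2 = 2.89446e+10 m, vₐ = √(GM (2/rₐ − 1/a)) = √(3.47e+13 · (2/5.46638e+10 − 1/2.89446e+10)) m/s ≈ 8.41 m/s
(b) With a = (rₚ + rₐ)/2 = 2.89446e+10 m, ε = −GM/(2a) = −3.47e+13/(2 · 2.89446e+10) J/kg ≈ -599.4 J/kg
(c) With a = (rₚ + rₐ)/2 = 2.89446e+10 m, T = 2π √(a³/GM) = 2π √((2.89446e+10)³/3.47e+13) s ≈ 5.253e+09 s
(d) e = (rₐ − rₚ)/(rₐ + rₚ) = (5.46638e+10 − 3.22538e+09)/(5.46638e+10 + 3.22538e+09) ≈ 0.8886
(e) Conservation of angular momentum (rₚvₚ = rₐvₐ) gives vₚ/vₐ = rₐ/rₚ = 5.46638e+10/3.22538e+09 ≈ 16.95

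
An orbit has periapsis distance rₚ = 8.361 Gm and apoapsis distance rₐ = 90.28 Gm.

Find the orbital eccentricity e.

Convert to SI: rₚ = 8.361 Gm = 8.361e+09 m; rₐ = 90.28 Gm = 9.028e+10 m.
e = (rₐ − rₚ) / (rₐ + rₚ).
e = (9.028e+10 − 8.361e+09) / (9.028e+10 + 8.361e+09) = 8.1919e+10 / 9.8641e+10 ≈ 0.8305.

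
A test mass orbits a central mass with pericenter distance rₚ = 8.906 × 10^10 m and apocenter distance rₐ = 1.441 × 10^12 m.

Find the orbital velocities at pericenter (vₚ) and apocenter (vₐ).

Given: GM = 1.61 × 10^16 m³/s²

Use the vis-viva equation v² = GM(2/r − 1/a) with a = (rₚ + rₐ)/2 = (8.906e+10 + 1.441e+12)/2 = 7.6503e+11 m.
vₚ = √(GM · (2/rₚ − 1/a)) = √(1.61e+16 · (2/8.906e+10 − 1/7.6503e+11)) m/s ≈ 583.5 m/s = 583.5 m/s.
vₐ = √(GM · (2/rₐ − 1/a)) = √(1.61e+16 · (2/1.441e+12 − 1/7.6503e+11)) m/s ≈ 36.06 m/s = 36.06 m/s.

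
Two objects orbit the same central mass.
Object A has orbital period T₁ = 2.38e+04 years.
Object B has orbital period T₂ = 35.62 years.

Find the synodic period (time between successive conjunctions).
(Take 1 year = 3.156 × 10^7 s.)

Convert to SI: T₁ = 2.38e+04 years = 7.51128e+11 s; T₂ = 35.62 years = 1.12417e+09 s.
T_syn = |T₁ · T₂ / (T₁ − T₂)|.
T_syn = |7.51128e+11 · 1.12417e+09 / (7.51128e+11 − 1.12417e+09)| s ≈ 1.126e+09 s = 35.67 years.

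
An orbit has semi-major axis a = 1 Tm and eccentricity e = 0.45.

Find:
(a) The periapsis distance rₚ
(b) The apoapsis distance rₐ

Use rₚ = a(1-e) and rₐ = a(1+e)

Convert to SI: a = 1 Tm = 1e+12 m.
(a) rₚ = a(1 − e) = 1e+12 · (1 − 0.45) = 1e+12 · 0.55 ≈ 5.5e+11 m = 550 Gm.
(b) rₐ = a(1 + e) = 1e+12 · (1 + 0.45) = 1e+12 · 1.45 ≈ 1.45e+12 m = 1.45 Tm.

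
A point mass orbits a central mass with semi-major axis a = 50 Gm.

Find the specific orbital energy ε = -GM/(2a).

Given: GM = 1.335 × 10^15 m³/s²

Convert to SI: a = 50 Gm = 5e+10 m.
ε = −GM / (2a).
ε = −1.335e+15 / (2 · 5e+10) J/kg ≈ -1.335e+04 J/kg = -13.35 kJ/kg.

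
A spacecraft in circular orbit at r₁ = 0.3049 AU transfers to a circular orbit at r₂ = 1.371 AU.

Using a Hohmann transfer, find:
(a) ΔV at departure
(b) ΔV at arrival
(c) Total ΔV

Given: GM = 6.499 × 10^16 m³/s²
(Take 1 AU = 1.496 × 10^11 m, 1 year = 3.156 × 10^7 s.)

Convert to SI: r₁ = 0.3049 AU = 4.5613e+10 m; r₂ = 1.371 AU = 2.05102e+11 m.
Transfer semi-major axis: a_t = (r₁ + r₂)/2 = (4.5613e+10 + 2.05102e+11)/2 = 1.25357e+11 m.
Circular speeds: v₁ = √(GM/r₁) = 1193.65 m/s, v₂ = √(GM/r₂) = 562.91 m/s.
Transfer speeds (vis-viva v² = GM(2/r − 1/a_t)): v₁ᵗ = 1526.82 m/s, v₂ᵗ = 339.554 m/s.
(a) ΔV₁ = |v₁ᵗ − v₁| ≈ 333.2 m/s = 0.07029 AU/year.
(b) ΔV₂ = |v₂ − v₂ᵗ| ≈ 223.4 m/s = 0.04712 AU/year.
(c) ΔV_total = ΔV₁ + ΔV₂ ≈ 556.5 m/s = 0.1174 AU/year.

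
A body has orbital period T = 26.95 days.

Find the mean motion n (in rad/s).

Convert to SI: T = 26.95 days = 2.32848e+06 s.
n = 2π / T.
n = 2π / 2.32848e+06 s ≈ 2.698e-06 rad/s.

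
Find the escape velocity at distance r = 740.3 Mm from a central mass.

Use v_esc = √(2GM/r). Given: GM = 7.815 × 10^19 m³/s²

Convert to SI: r = 740.3 Mm = 7.403e+08 m.
Escape velocity comes from setting total energy to zero: ½v² − GM/r = 0 ⇒ v_esc = √(2GM / r).
v_esc = √(2 · 7.815e+19 / 7.403e+08) m/s ≈ 4.595e+05 m/s = 459.5 km/s.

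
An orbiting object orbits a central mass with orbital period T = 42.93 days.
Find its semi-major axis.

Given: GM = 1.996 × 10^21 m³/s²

Convert to SI: T = 42.93 days = 3.70915e+06 s.
Invert Kepler's third law: a = (GM · T² / (4π²))^(1/3).
Substituting T = 3.70915e+06 s and GM = 1.996e+21 m³/s²:
a = (1.996e+21 · (3.70915e+06)² / (4π²))^(1/3) m
a ≈ 8.86e+10 m = 88.6 Gm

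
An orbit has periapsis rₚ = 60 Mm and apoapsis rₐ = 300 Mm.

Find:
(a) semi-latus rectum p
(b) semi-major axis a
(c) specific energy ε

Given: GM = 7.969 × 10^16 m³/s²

Convert to SI: rₚ = 60 Mm = 6e+07 m; rₐ = 300 Mm = 3e+08 m.
(a) From a = (rₚ + rₐ)/2 = 1.8e+08 m and e = (rₐ − rₚ)/(rₐ + rₚ) = 0.666667, p = a(1 − e²) = 1.8e+08 · (1 − (0.666667)²) ≈ 1e+08 m
(b) a = (rₚ + rₐ)/2 = (6e+07 + 3e+08)/2 ≈ 1.8e+08 m
(c) With a = (rₚ + rₐ)/2 = 1.8e+08 m, ε = −GM/(2a) = −7.969e+16/(2 · 1.8e+08) J/kg ≈ -2.214e+08 J/kg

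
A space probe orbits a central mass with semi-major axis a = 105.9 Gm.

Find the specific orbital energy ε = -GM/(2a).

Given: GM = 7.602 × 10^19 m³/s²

Convert to SI: a = 105.9 Gm = 1.059e+11 m.
ε = −GM / (2a).
ε = −7.602e+19 / (2 · 1.059e+11) J/kg ≈ -3.589e+08 J/kg = -358.9 MJ/kg.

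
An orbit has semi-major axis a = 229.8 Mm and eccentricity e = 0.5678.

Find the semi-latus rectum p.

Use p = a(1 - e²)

Convert to SI: a = 229.8 Mm = 2.298e+08 m.
p = a (1 − e²).
p = 2.298e+08 · (1 − (0.5678)²) = 2.298e+08 · 0.677603 ≈ 1.557e+08 m = 155.7 Mm.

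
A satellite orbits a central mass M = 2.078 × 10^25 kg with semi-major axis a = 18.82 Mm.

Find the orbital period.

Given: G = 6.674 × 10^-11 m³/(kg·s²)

Convert to SI: a = 18.82 Mm = 1.882e+07 m.
GM = G · M = 6.674e-11 · 2.078e+25 = 1.38686e+15 m³/s².
Kepler's third law: T = 2π √(a³ / GM).
Substituting a = 1.882e+07 m and GM = 1.38686e+15 m³/s²:
T = 2π √((1.882e+07)³ / 1.38686e+15) s
T ≈ 1.378e+04 s = 3.826 hours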